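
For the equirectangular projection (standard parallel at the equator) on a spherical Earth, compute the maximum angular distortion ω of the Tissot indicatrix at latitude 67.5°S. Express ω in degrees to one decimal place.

53.0°

Plate carrée maps x = Rλ, y = Rφ. The meridian scale is h = 1 and the parallel scale is k = 1/cos φ = sec φ.
At 67.5°: h = 1.000, k = 2.613; principal scales a = 2.613, b = 1.000.
sin(ω/2) = (a − b)/(a + b) = 1.613/3.613 = 0.4465, so ω = 2 arcsin(0.4465) ≈ 53.0°.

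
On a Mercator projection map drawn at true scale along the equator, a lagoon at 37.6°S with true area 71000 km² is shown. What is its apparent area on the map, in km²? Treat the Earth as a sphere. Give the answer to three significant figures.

The Mercator projection is conformal; its linear scale factor is the same in every direction and equals sec φ = 1/cos φ.
Areal scale = k² = sec²φ = 1/cos²(37.6°) = 1/0.7923² = 1.593.
Apparent area = 71000 × 1.593 ≈ 113000 km².

113000 km²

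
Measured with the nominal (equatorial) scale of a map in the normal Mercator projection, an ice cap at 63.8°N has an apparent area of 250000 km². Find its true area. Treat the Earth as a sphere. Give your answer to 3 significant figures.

48700 km²

The Mercator projection is conformal; its linear scale factor is the same in every direction and equals sec φ = 1/cos φ.
Areal scale = k² = sec²φ = 1/cos²(63.8°) = 1/0.4415² = 5.130.
True area = apparent / (areal scale) = 250000 / 5.130 ≈ 48700 km².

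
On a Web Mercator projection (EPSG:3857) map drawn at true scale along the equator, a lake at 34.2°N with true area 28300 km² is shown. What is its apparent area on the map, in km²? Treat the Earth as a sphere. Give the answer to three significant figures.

For Mercator, h = k = sec φ (a conformal cylindrical projection has a single point scale, 1/cos φ).
Areal scale = k² = sec²φ = 1/cos²(34.2°) = 1/0.8271² = 1.462.
Apparent area = 28300 × 1.462 ≈ 41400 km².

41400 km²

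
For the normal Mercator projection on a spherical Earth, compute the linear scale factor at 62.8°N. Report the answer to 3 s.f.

2.19

The Mercator projection is conformal; its linear scale factor is the same in every direction and equals sec φ = 1/cos φ.
k = 1/cos 62.8° = 1/0.4571 = 2.188.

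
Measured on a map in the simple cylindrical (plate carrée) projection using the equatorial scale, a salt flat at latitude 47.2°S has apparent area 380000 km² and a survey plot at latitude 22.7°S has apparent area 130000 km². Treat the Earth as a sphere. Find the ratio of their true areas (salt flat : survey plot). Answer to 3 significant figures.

On the plate carrée, areal scale = h·k = 1 × sec φ, so true area = apparent × cos φ.
True area of salt flat: 380000 × cos(47.2°) = 380000 × 0.6794 = 258200 km².
True area of survey plot: 130000 × cos(22.7°) = 130000 × 0.9225 = 119900 km².
Ratio = 258200 / 119900 ≈ 2.15.

2.15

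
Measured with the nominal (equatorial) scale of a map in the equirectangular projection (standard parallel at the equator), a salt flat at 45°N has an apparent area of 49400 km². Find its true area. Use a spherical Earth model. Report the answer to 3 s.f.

For the equirectangular projection with φ₀ = 0 (plate carrée), h = 1 along meridians and k = sec φ along parallels.
Areal scale = h·k = 1 × sec φ; at 45°, h = 1.000, k = 1.414, so h·k = 1.414.
True area = apparent / (areal scale) = 49400 / 1.414 ≈ 34900 km².

34900 km²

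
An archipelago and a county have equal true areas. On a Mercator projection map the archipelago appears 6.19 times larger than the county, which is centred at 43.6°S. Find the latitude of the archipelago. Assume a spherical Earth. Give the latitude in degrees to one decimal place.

On Mercator, (apparent₁)/(apparent₂) = sec²φ₁ / sec²φ₂ when true areas are equal.
cos²φ₂ / cos²φ₁ = 6.19  ⇒  cos φ₁ = cos 43.6° / √6.19 = 0.7242/2.488 = 0.2911.
φ₁ = arccos(0.2911) ≈ 73.1°.

73.1°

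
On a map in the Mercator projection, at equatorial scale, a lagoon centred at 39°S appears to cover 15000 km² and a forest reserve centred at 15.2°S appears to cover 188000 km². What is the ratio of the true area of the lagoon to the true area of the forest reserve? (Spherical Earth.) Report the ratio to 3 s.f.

0.0517

Since Mercator area scale is 1/cos²φ, the true area equals the apparent area multiplied by cos²φ.
True area of lagoon: 15000 × cos²(39°) = 15000 × 0.6040 = 9059 km².
True area of forest reserve: 188000 × cos²(15.2°) = 188000 × 0.9313 = 175100 km².
Ratio = 9059 / 175100 ≈ 0.0517.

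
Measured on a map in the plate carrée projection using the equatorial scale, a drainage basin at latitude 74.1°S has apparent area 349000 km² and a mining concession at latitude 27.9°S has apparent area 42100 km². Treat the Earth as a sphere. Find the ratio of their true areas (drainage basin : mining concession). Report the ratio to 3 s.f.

On the plate carrée, areal scale = h·k = 1 × sec φ, so true area = apparent × cos φ.
True area of drainage basin: 349000 × cos(74.1°) = 349000 × 0.2740 = 95610 km².
True area of mining concession: 42100 × cos(27.9°) = 42100 × 0.8838 = 37210 km².
Ratio = 95610 / 37210 ≈ 2.57.

2.57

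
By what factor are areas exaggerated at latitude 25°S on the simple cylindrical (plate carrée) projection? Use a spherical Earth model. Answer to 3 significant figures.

1.10

For the equirectangular projection with φ₀ = 0 (plate carrée), h = 1 along meridians and k = sec φ along parallels.
Areal scale = h·k = 1 × sec φ; at 25°, h = 1.000, k = 1.103, so h·k = 1.103.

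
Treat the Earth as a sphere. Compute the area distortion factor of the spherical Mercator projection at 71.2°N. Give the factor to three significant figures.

For Mercator, h = k = sec φ (a conformal cylindrical projection has a single point scale, 1/cos φ).
Areal scale = k² = sec²φ = 1/cos²(71.2°) = 1/0.3223² = 9.629.

9.63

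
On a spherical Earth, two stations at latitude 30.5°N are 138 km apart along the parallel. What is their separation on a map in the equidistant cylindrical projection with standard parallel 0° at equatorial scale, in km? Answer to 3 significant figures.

For the equirectangular projection with φ₀ = 0 (plate carrée), h = 1 along meridians and k = sec φ along parallels.
Along the parallel, k = sec 30.5° = 1/0.8616 = 1.161.
Map distance = 138 × 1.161 ≈ 160 km.

160 km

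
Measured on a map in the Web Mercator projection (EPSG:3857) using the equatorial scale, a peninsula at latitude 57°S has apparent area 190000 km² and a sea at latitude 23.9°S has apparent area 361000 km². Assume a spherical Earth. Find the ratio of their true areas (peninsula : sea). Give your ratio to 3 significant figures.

On Mercator the areal scale is sec²φ, so true area = apparent × cos²φ.
True area of peninsula: 190000 × cos²(57°) = 190000 × 0.2966 = 56360 km².
True area of sea: 361000 × cos²(23.9°) = 361000 × 0.8359 = 301700 km².
Ratio = 56360 / 301700 ≈ 0.187.

0.187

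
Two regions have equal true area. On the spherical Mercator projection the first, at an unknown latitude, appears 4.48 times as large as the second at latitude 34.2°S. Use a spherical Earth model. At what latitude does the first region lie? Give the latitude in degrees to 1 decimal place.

67.0°

Mercator areal scale is sec²φ, so apparent-area ratio = sec²φ₁ / sec²φ₂ = cos²φ₂ / cos²φ₁.
cos²φ₂ / cos²φ₁ = 4.48  ⇒  cos φ₁ = cos 34.2° / √4.48 = 0.8271/2.117 = 0.3908.
φ₁ = arccos(0.3908) ≈ 67.0°.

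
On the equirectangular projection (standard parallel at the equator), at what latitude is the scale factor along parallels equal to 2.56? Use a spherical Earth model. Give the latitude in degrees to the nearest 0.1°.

67.0°

Plate carrée: h = 1, k = sec φ along parallels.
sec φ = 2.56  ⇒  cos φ = 0.3906  ⇒  φ ≈ 67.0°.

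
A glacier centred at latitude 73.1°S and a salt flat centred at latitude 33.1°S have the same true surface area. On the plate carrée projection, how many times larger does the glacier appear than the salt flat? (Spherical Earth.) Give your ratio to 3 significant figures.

2.88

Plate carrée maps x = Rλ, y = Rφ. The meridian scale is h = 1 and the parallel scale is k = 1/cos φ = sec φ.
Areal scale at 73.1°: h·k = 1.000 × 3.440 = 3.440.
Areal scale at 33.1°: h·k = 1.000 × 1.194 = 1.194.
Ratio = 3.440/1.194 ≈ 2.88.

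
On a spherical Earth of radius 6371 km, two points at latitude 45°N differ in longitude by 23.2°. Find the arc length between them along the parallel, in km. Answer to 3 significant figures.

Arc length along a parallel = R cos φ · Δλ (with Δλ in radians).
= 6371 × cos 45° × (23.2° × π/180) = 6371 × 0.7071 × 0.4049 ≈ 1820 km.

1820 km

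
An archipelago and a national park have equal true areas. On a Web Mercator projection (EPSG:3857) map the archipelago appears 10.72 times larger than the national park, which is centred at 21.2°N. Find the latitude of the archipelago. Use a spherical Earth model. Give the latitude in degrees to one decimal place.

73.5°

Mercator areal scale is sec²φ, so apparent-area ratio = sec²φ₁ / sec²φ₂ = cos²φ₂ / cos²φ₁.
cos²φ₂ / cos²φ₁ = 10.72  ⇒  cos φ₁ = cos 21.2° / √10.72 = 0.9323/3.274 = 0.2848.
φ₁ = arccos(0.2848) ≈ 73.5°.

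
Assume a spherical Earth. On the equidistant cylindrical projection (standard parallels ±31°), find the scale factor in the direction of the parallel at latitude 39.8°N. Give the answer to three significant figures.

The equidistant cylindrical projection with φ₀ = 31° has h = 1 (meridians true) and k = cos φ₀ / cos φ along parallels.
k = cos 31° / cos 39.8° = 0.8572/0.7683 = 1.116.

1.12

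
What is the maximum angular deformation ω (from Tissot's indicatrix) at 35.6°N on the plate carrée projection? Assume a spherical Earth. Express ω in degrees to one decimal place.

In the plate carrée (x = Rλ, y = Rφ), meridians are true-scale (h = 1) and parallels are stretched by k = sec φ.
At 35.6°: h = 1.000, k = 1.230; principal scales a = 1.230, b = 1.000.
sin(ω/2) = (a − b)/(a + b) = 0.2299/2.230 = 0.1031, so ω = 2 arcsin(0.1031) ≈ 11.8°.

11.8°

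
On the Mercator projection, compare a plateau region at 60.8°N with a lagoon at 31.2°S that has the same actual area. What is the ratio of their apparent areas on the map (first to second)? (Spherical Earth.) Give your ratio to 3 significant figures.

Mercator is conformal with k = sec φ, so areal scale = k² = sec²φ.
At 60.8°: sec²(60.8°) = 1/0.4879² = 4.202.
At 31.2°: sec²(31.2°) = 1/0.8554² = 1.367.
Ratio = 4.202/1.367 = cos²(31.2°)/cos²(60.8°) ≈ 3.07.

3.07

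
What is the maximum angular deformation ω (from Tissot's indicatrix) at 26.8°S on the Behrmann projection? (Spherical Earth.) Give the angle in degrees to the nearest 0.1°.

3.5°

The Behrmann projection is cylindrical equal-area with φ₀ = 30°. A cylindrical equal-area projection with standard parallel φ₀ has meridian scale h = cos φ / cos φ₀ and parallel scale k = cos φ₀ / cos φ (so areas are preserved, h·k = 1).
At 26.8°: h = 1.031, k = 0.9702; principal scales a = 1.031, b = 0.9702.
sin(ω/2) = (a − b)/(a + b) = 0.06043/2.001 = 0.03020, so ω = 2 arcsin(0.03020) ≈ 3.5°.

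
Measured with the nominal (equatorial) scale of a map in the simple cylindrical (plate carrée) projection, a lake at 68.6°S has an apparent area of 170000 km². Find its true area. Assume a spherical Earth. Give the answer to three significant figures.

In the plate carrée (x = Rλ, y = Rφ), meridians are true-scale (h = 1) and parallels are stretched by k = sec φ.
Areal scale = h·k = 1 × sec φ; at 68.6°, h = 1.000, k = 2.741, so h·k = 2.741.
True area = apparent / (areal scale) = 170000 / 2.741 ≈ 62000 km².

62000 km²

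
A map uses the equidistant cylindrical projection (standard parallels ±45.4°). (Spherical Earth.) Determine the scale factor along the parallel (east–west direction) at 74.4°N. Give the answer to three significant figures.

The equidistant cylindrical projection with φ₀ = 45.4° has h = 1 (meridians true) and k = cos φ₀ / cos φ along parallels.
k = cos 45.4° / cos 74.4° = 0.7022/0.2689 = 2.611.

2.61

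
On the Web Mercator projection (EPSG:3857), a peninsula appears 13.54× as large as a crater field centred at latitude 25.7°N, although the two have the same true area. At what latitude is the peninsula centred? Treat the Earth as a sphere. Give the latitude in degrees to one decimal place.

75.8°

For equal true areas on Mercator, apparent areas scale as sec²φ, so the ratio is cos²φ₂ / cos²φ₁.
cos²φ₂ / cos²φ₁ = 13.54  ⇒  cos φ₁ = cos 25.7° / √13.54 = 0.9011/3.680 = 0.2449.
φ₁ = arccos(0.2449) ≈ 75.8°.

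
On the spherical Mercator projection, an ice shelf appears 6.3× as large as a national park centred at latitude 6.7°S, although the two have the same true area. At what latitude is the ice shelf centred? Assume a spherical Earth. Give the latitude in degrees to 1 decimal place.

For equal true areas on Mercator, apparent areas scale as sec²φ, so the ratio is cos²φ₂ / cos²φ₁.
cos²φ₂ / cos²φ₁ = 6.3  ⇒  cos φ₁ = cos 6.7° / √6.3 = 0.9932/2.510 = 0.3957.
φ₁ = arccos(0.3957) ≈ 66.7°.

66.7°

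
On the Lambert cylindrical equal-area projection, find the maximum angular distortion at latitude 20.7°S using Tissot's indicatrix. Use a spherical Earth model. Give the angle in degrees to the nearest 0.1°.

7.6°

The Lambert cylindrical equal-area projection is the cylindrical equal-area projection with its standard parallel at the equator (φ₀ = 0). A cylindrical equal-area projection with standard parallel φ₀ has meridian scale h = cos φ / cos φ₀ and parallel scale k = cos φ₀ / cos φ (so areas are preserved, h·k = 1).
At 20.7°: h = 0.9354, k = 1.069; principal scales a = 1.069, b = 0.9354.
sin(ω/2) = (a − b)/(a + b) = 0.1336/2.004 = 0.06664, so ω = 2 arcsin(0.06664) ≈ 7.6°.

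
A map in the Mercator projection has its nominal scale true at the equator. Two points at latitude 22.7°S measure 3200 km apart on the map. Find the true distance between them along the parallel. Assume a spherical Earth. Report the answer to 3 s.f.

Mercator is conformal, so the point scale is isotropic: h = k = sec φ = 1/cos φ.
Along the parallel at 22.7°, map distances are exaggerated by k = sec 22.7° = 1.084.
True distance = 3200 / 1.084 = 3200 × cos 22.7° ≈ 2950 km.

2950 km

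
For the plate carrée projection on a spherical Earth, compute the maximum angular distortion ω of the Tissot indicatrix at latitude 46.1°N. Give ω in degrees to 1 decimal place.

In the plate carrée (x = Rλ, y = Rφ), meridians are true-scale (h = 1) and parallels are stretched by k = sec φ.
At 46.1°: h = 1.000, k = 1.442; principal scales a = 1.442, b = 1.000.
sin(ω/2) = (a − b)/(a + b) = 0.4422/2.442 = 0.1811, so ω = 2 arcsin(0.1811) ≈ 20.9°.

20.9°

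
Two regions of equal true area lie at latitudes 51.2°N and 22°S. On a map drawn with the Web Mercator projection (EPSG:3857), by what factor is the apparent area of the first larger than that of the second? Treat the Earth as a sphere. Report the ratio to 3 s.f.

Mercator is conformal with k = sec φ, so areal scale = k² = sec²φ.
At 51.2°: sec²(51.2°) = 1/0.6266² = 2.547.
At 22°: sec²(22°) = 1/0.9272² = 1.163.
Ratio = 2.547/1.163 = cos²(22°)/cos²(51.2°) ≈ 2.19.

2.19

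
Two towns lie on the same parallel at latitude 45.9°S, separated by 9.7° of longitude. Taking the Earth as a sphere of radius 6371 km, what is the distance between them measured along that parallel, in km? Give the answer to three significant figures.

Arc length along a parallel = R cos φ · Δλ (with Δλ in radians).
= 6371 × cos 45.9° × (9.7° × π/180) = 6371 × 0.6959 × 0.1693 ≈ 751 km.

751 km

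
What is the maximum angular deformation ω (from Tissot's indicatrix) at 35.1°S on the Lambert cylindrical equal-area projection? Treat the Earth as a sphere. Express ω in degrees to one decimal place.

The Lambert cylindrical equal-area projection is the cylindrical equal-area projection with its standard parallel at the equator (φ₀ = 0). Cylindrical equal-area (φ₀ = 0°): h = cos φ / cos 0° along meridians, k = cos 0° / cos φ along parallels; h·k = 1.
At 35.1°: h = 0.8181, k = 1.222; principal scales a = 1.222, b = 0.8181.
sin(ω/2) = (a − b)/(a + b) = 0.4041/2.040 = 0.1981, so ω = 2 arcsin(0.1981) ≈ 22.8°.

22.8°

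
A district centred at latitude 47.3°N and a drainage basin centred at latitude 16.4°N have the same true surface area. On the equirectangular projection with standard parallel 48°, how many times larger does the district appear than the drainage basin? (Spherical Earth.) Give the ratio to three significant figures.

1.41

The equidistant cylindrical projection with φ₀ = 48° has h = 1 (meridians true) and k = cos φ₀ / cos φ along parallels.
Areal scale at 47.3°: h·k = 1.000 × 0.9867 = 0.9867.
Areal scale at 16.4°: h·k = 1.000 × 0.6975 = 0.6975.
Ratio = 0.9867/0.6975 ≈ 1.41.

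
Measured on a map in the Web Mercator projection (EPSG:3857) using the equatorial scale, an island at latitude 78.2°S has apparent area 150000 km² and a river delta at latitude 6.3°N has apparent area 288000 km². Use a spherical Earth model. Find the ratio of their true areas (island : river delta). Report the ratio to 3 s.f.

Mercator's areal exaggeration is sec²φ; hence true area = (apparent area) · cos²φ.
True area of island: 150000 × cos²(78.2°) = 150000 × 0.04182 = 6273 km².
True area of river delta: 288000 × cos²(6.3°) = 288000 × 0.9880 = 284500 km².
Ratio = 6273 / 284500 ≈ 0.0220.

0.0220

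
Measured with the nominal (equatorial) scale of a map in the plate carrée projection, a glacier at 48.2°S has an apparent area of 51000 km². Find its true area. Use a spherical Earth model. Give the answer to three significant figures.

Plate carrée maps x = Rλ, y = Rφ. The meridian scale is h = 1 and the parallel scale is k = 1/cos φ = sec φ.
Areal scale = h·k = 1 × sec φ; at 48.2°, h = 1.000, k = 1.500, so h·k = 1.500.
True area = apparent / (areal scale) = 51000 / 1.500 ≈ 34000 km².

34000 km²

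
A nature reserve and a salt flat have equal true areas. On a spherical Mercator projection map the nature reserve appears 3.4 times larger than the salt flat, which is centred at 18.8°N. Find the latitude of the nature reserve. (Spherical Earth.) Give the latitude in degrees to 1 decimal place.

On Mercator, (apparent₁)/(apparent₂) = sec²φ₁ / sec²φ₂ when true areas are equal.
cos²φ₂ / cos²φ₁ = 3.4  ⇒  cos φ₁ = cos 18.8° / √3.4 = 0.9466/1.844 = 0.5134.
φ₁ = arccos(0.5134) ≈ 59.1°.

59.1°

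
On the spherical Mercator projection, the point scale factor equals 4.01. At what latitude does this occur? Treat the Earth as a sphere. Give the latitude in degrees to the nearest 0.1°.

Mercator scale is k = sec φ = 1/cos φ.
1/cos φ = 4.01  ⇒  cos φ = 0.2494  ⇒  φ = arccos(0.2494) ≈ 75.6°.

75.6°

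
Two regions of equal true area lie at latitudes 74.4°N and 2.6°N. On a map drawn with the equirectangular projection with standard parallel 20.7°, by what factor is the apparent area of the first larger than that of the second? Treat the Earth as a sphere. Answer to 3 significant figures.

With standard parallel φ₀ = 20.7°, the equirectangular projection gives x = Rλ cos φ₀, y = Rφ, so h = 1 and k = cos 20.7° / cos φ.
Areal scale at 74.4°: h·k = 1.000 × 3.479 = 3.479.
Areal scale at 2.6°: h·k = 1.000 × 0.9364 = 0.9364.
Ratio = 3.479/0.9364 ≈ 3.71.

3.71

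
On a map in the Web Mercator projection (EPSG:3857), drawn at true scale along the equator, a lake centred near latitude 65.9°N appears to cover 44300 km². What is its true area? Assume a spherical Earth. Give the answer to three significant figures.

7390 km²

For Mercator, h = k = sec φ (a conformal cylindrical projection has a single point scale, 1/cos φ).
Areal scale = k² = sec²φ = 1/cos²(65.9°) = 1/0.4083² = 5.998.
True area = apparent / (areal scale) = 44300 / 5.998 ≈ 7390 km².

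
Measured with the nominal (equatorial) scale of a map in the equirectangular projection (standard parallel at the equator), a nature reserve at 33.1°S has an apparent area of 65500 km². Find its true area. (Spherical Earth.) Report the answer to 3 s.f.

54900 km²

For the equirectangular projection with φ₀ = 0 (plate carrée), h = 1 along meridians and k = sec φ along parallels.
Areal scale = h·k = 1 × sec φ; at 33.1°, h = 1.000, k = 1.194, so h·k = 1.194.
True area = apparent / (areal scale) = 65500 / 1.194 ≈ 54900 km².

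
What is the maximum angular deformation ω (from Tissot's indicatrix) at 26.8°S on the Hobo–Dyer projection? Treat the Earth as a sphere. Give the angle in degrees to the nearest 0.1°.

13.5°

Hobo–Dyer is a cylindrical equal-area projection with standard parallels at ±37.5°. A cylindrical equal-area projection with standard parallel φ₀ has meridian scale h = cos φ / cos φ₀ and parallel scale k = cos φ₀ / cos φ (so areas are preserved, h·k = 1).
At 26.8°: h = 1.125, k = 0.8888; principal scales a = 1.125, b = 0.8888.
sin(ω/2) = (a − b)/(a + b) = 0.2363/2.014 = 0.1173, so ω = 2 arcsin(0.1173) ≈ 13.5°.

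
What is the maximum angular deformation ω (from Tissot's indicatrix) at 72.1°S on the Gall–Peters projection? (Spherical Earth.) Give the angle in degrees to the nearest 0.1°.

86.0°

The Gall–Peters projection is cylindrical equal-area with φ₀ = 45°. Cylindrical equal-area (φ₀ = 45°): h = cos φ / cos 45° along meridians, k = cos 45° / cos φ along parallels; h·k = 1.
At 72.1°: h = 0.4347, k = 2.301; principal scales a = 2.301, b = 0.4347.
sin(ω/2) = (a − b)/(a + b) = 1.866/2.735 = 0.6822, so ω = 2 arcsin(0.6822) ≈ 86.0°.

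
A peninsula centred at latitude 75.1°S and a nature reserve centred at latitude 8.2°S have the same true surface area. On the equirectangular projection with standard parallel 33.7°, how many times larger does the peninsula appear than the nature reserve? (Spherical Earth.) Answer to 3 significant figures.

The equidistant cylindrical projection with φ₀ = 33.7° has h = 1 (meridians true) and k = cos φ₀ / cos φ along parallels.
Areal scale at 75.1°: h·k = 1.000 × 3.236 = 3.236.
Areal scale at 8.2°: h·k = 1.000 × 0.8405 = 0.8405.
Ratio = 3.236/0.8405 ≈ 3.85.

3.85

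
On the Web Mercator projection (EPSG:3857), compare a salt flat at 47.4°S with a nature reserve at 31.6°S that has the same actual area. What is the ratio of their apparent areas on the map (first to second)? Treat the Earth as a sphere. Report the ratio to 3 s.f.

1.58

Mercator is conformal with k = sec φ, so areal scale = k² = sec²φ.
At 47.4°: sec²(47.4°) = 1/0.6769² = 2.183.
At 31.6°: sec²(31.6°) = 1/0.8517² = 1.378.
Ratio = 2.183/1.378 = cos²(31.6°)/cos²(47.4°) ≈ 1.58.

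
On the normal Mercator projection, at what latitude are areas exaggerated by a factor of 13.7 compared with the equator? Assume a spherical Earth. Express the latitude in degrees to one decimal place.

74.3°

Mercator areal scale is sec²φ.
sec²φ = 13.7  ⇒  cos²φ = 0.07299  ⇒  cos φ = 0.2702.
φ = arccos(0.2702) ≈ 74.3°.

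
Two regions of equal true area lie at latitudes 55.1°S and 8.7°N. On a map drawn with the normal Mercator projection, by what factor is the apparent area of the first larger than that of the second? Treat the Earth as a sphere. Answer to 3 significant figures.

On Mercator, area is exaggerated by sec²φ = 1/cos²φ.
At 55.1°: sec²(55.1°) = 1/0.5721² = 3.055.
At 8.7°: sec²(8.7°) = 1/0.9885² = 1.023.
Ratio = 3.055/1.023 = cos²(8.7°)/cos²(55.1°) ≈ 2.98.

2.98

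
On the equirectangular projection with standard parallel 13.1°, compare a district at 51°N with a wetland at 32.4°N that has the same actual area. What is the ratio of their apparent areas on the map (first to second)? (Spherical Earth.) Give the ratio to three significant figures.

In the equirectangular projection with standard parallel φ₀ = 13.1° (x = Rλ cos φ₀, y = Rφ), meridians are true-scale (h = 1) and the parallel scale is k = cos φ₀ / cos φ.
Areal scale at 51°: h·k = 1.000 × 1.548 = 1.548.
Areal scale at 32.4°: h·k = 1.000 × 1.154 = 1.154.
Ratio = 1.548/1.154 ≈ 1.34.

1.34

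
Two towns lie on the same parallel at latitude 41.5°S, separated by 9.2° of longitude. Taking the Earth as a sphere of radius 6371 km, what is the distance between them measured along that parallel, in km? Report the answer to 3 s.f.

766 km

Arc length along a parallel = R cos φ · Δλ (with Δλ in radians).
= 6371 × cos 41.5° × (9.2° × π/180) = 6371 × 0.7490 × 0.1606 ≈ 766 km.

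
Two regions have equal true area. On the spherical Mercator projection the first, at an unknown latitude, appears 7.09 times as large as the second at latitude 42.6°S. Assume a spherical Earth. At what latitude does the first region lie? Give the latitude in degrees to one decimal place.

On Mercator, (apparent₁)/(apparent₂) = sec²φ₁ / sec²φ₂ when true areas are equal.
cos²φ₂ / cos²φ₁ = 7.09  ⇒  cos φ₁ = cos 42.6° / √7.09 = 0.7361/2.663 = 0.2764.
φ₁ = arccos(0.2764) ≈ 74.0°.

74.0°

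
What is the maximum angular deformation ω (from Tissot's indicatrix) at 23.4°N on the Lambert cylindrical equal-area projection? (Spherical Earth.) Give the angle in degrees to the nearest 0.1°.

9.8°

The Lambert cylindrical equal-area projection is the cylindrical equal-area projection with its standard parallel at the equator (φ₀ = 0). A cylindrical equal-area projection with standard parallel φ₀ has meridian scale h = cos φ / cos φ₀ and parallel scale k = cos φ₀ / cos φ (so areas are preserved, h·k = 1).
At 23.4°: h = 0.9178, k = 1.090; principal scales a = 1.090, b = 0.9178.
sin(ω/2) = (a − b)/(a + b) = 0.1719/2.007 = 0.08562, so ω = 2 arcsin(0.08562) ≈ 9.8°.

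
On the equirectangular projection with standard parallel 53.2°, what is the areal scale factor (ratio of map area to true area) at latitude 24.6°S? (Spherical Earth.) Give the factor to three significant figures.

With standard parallel φ₀ = 53.2°, the equirectangular projection gives x = Rλ cos φ₀, y = Rφ, so h = 1 and k = cos 53.2° / cos φ.
Areal scale = h·k = 1 × cos φ₀ / cos φ; at 24.6°, h = 1.000, k = 0.6588, so h·k = 0.6588.

0.659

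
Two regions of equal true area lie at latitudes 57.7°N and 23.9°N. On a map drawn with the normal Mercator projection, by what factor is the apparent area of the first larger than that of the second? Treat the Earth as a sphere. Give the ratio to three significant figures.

2.93

On Mercator, area is exaggerated by sec²φ = 1/cos²φ.
At 57.7°: sec²(57.7°) = 1/0.5344² = 3.502.
At 23.9°: sec²(23.9°) = 1/0.9143² = 1.196.
Ratio = 3.502/1.196 = cos²(23.9°)/cos²(57.7°) ≈ 2.93.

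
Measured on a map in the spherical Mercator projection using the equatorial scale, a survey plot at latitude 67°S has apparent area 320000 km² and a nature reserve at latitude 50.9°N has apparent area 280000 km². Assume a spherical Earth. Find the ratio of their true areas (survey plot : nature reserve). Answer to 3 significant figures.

0.439

On Mercator the areal scale is sec²φ, so true area = apparent × cos²φ.
True area of survey plot: 320000 × cos²(67°) = 320000 × 0.1527 = 48850 km².
True area of nature reserve: 280000 × cos²(50.9°) = 280000 × 0.3978 = 111400 km².
Ratio = 48850 / 111400 ≈ 0.439.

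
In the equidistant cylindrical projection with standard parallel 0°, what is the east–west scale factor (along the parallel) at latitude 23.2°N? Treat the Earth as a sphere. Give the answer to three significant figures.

Plate carrée maps x = Rλ, y = Rφ. The meridian scale is h = 1 and the parallel scale is k = 1/cos φ = sec φ.
k = 1/cos 23.2° = 1/0.9191 = 1.088.

1.09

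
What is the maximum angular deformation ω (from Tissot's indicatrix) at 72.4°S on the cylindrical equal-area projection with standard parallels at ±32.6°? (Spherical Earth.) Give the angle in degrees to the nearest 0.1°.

A cylindrical equal-area projection with standard parallel φ₀ has meridian scale h = cos φ / cos φ₀ and parallel scale k = cos φ₀ / cos φ (so areas are preserved, h·k = 1).
At 72.4°: h = 0.3589, k = 2.786; principal scales a = 2.786, b = 0.3589.
sin(ω/2) = (a − b)/(a + b) = 2.427/3.145 = 0.7718, so ω = 2 arcsin(0.7718) ≈ 101.0°.

101.0°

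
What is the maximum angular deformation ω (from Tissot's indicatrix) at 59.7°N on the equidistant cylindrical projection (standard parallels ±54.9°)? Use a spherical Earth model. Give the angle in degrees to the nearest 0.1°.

7.5°

The equidistant cylindrical projection with φ₀ = 54.9° has h = 1 (meridians true) and k = cos φ₀ / cos φ along parallels.
At 59.7°: h = 1.000, k = 1.140; principal scales a = 1.140, b = 1.000.
sin(ω/2) = (a − b)/(a + b) = 0.1397/2.140 = 0.06529, so ω = 2 arcsin(0.06529) ≈ 7.5°.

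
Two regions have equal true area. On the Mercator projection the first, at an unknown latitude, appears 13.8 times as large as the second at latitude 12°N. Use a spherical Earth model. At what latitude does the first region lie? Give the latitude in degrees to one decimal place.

On Mercator, (apparent₁)/(apparent₂) = sec²φ₁ / sec²φ₂ when true areas are equal.
cos²φ₂ / cos²φ₁ = 13.8  ⇒  cos φ₁ = cos 12° / √13.8 = 0.9781/3.715 = 0.2633.
φ₁ = arccos(0.2633) ≈ 74.7°.

74.7°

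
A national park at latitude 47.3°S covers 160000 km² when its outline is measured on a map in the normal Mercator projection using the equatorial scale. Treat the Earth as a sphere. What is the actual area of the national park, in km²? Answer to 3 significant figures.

For Mercator, h = k = sec φ (a conformal cylindrical projection has a single point scale, 1/cos φ).
Areal scale = k² = sec²φ = 1/cos²(47.3°) = 1/0.6782² = 2.174.
True area = apparent / (areal scale) = 160000 / 2.174 ≈ 73600 km².

73600 km²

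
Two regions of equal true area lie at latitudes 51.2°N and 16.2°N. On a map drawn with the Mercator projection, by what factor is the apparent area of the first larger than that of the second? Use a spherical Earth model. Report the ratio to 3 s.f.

2.35

Mercator areal scale is sec²φ.
At 51.2°: sec²(51.2°) = 1/0.6266² = 2.547.
At 16.2°: sec²(16.2°) = 1/0.9603² = 1.084.
Ratio = 2.547/1.084 = cos²(16.2°)/cos²(51.2°) ≈ 2.35.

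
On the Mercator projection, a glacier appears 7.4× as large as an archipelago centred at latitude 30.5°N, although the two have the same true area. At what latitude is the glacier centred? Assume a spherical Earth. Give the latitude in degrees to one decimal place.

71.5°

For equal true areas on Mercator, apparent areas scale as sec²φ, so the ratio is cos²φ₂ / cos²φ₁.
cos²φ₂ / cos²φ₁ = 7.4  ⇒  cos φ₁ = cos 30.5° / √7.4 = 0.8616/2.720 = 0.3167.
φ₁ = arccos(0.3167) ≈ 71.5°.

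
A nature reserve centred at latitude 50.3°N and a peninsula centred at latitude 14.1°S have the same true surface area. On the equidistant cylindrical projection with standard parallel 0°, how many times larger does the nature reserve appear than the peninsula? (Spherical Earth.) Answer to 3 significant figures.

1.52

Plate carrée maps x = Rλ, y = Rφ. The meridian scale is h = 1 and the parallel scale is k = 1/cos φ = sec φ.
Areal scale at 50.3°: h·k = 1.000 × 1.566 = 1.566.
Areal scale at 14.1°: h·k = 1.000 × 1.031 = 1.031.
Ratio = 1.566/1.031 ≈ 1.52.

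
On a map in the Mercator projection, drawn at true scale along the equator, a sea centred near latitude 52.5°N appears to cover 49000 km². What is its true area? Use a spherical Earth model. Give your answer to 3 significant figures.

The Mercator projection is conformal; its linear scale factor is the same in every direction and equals sec φ = 1/cos φ.
Areal scale = k² = sec²φ = 1/cos²(52.5°) = 1/0.6088² = 2.698.
True area = apparent / (areal scale) = 49000 / 2.698 ≈ 18200 km².

18200 km²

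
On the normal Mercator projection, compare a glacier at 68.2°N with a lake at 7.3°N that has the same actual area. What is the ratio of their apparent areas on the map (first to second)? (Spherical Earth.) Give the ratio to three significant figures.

Mercator is conformal with k = sec φ, so areal scale = k² = sec²φ.
At 68.2°: sec²(68.2°) = 1/0.3714² = 7.251.
At 7.3°: sec²(7.3°) = 1/0.9919² = 1.016.
Ratio = 7.251/1.016 = cos²(7.3°)/cos²(68.2°) ≈ 7.13.

7.13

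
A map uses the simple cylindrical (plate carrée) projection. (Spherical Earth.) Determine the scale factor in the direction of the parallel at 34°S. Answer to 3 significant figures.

For the equirectangular projection with φ₀ = 0 (plate carrée), h = 1 along meridians and k = sec φ along parallels.
k = 1/cos 34° = 1/0.8290 = 1.206.

1.21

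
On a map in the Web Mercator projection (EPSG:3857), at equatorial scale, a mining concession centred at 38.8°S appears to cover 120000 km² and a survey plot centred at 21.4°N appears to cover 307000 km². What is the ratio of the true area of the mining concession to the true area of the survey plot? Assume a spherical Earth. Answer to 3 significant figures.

0.274

Since Mercator area scale is 1/cos²φ, the true area equals the apparent area multiplied by cos²φ.
True area of mining concession: 120000 × cos²(38.8°) = 120000 × 0.6074 = 72880 km².
True area of survey plot: 307000 × cos²(21.4°) = 307000 × 0.8669 = 266100 km².
Ratio = 72880 / 266100 ≈ 0.274.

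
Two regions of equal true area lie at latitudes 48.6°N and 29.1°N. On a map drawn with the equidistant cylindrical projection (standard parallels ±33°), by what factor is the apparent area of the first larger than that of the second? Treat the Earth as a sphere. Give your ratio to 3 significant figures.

1.32

The equidistant cylindrical projection with φ₀ = 33° has h = 1 (meridians true) and k = cos φ₀ / cos φ along parallels.
Areal scale at 48.6°: h·k = 1.000 × 1.268 = 1.268.
Areal scale at 29.1°: h·k = 1.000 × 0.9598 = 0.9598.
Ratio = 1.268/0.9598 ≈ 1.32.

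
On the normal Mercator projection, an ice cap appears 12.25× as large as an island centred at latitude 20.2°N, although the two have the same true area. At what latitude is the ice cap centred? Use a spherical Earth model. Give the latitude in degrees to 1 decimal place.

74.4°

For equal true areas on Mercator, apparent areas scale as sec²φ, so the ratio is cos²φ₂ / cos²φ₁.
cos²φ₂ / cos²φ₁ = 12.25  ⇒  cos φ₁ = cos 20.2° / √12.25 = 0.9385/3.500 = 0.2681.
φ₁ = arccos(0.2681) ≈ 74.4°.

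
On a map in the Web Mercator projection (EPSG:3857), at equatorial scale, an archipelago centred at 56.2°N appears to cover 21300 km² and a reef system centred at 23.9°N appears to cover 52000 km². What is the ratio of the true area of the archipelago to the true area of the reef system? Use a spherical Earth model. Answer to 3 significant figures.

On Mercator the areal scale is sec²φ, so true area = apparent × cos²φ.
True area of archipelago: 21300 × cos²(56.2°) = 21300 × 0.3095 = 6592 km².
True area of reef system: 52000 × cos²(23.9°) = 52000 × 0.8359 = 43460 km².
Ratio = 6592 / 43460 ≈ 0.152.

0.152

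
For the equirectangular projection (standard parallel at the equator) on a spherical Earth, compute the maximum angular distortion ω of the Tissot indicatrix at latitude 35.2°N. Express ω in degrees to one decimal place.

11.6°

In the plate carrée (x = Rλ, y = Rφ), meridians are true-scale (h = 1) and parallels are stretched by k = sec φ.
At 35.2°: h = 1.000, k = 1.224; principal scales a = 1.224, b = 1.000.
sin(ω/2) = (a − b)/(a + b) = 0.2238/2.224 = 0.1006, so ω = 2 arcsin(0.1006) ≈ 11.6°.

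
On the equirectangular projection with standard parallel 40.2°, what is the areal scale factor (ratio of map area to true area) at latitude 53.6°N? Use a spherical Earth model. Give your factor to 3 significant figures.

1.29

In the equirectangular projection with standard parallel φ₀ = 40.2° (x = Rλ cos φ₀, y = Rφ), meridians are true-scale (h = 1) and the parallel scale is k = cos φ₀ / cos φ.
Areal scale = h·k = 1 × cos φ₀ / cos φ; at 53.6°, h = 1.000, k = 1.287, so h·k = 1.287.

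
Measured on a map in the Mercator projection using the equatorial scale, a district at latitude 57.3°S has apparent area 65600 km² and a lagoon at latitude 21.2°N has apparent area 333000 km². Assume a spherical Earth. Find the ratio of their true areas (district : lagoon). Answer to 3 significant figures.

0.0661

On Mercator the areal scale is sec²φ, so true area = apparent × cos²φ.
True area of district: 65600 × cos²(57.3°) = 65600 × 0.2919 = 19150 km².
True area of lagoon: 333000 × cos²(21.2°) = 333000 × 0.8692 = 289500 km².
Ratio = 19150 / 289500 ≈ 0.0661.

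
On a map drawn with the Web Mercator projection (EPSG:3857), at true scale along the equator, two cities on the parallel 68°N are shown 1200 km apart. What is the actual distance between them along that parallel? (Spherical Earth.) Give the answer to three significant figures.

For Mercator, h = k = sec φ (a conformal cylindrical projection has a single point scale, 1/cos φ).
Along the parallel at 68°, map distances are exaggerated by k = sec 68° = 2.669.
True distance = 1200 / 2.669 = 1200 × cos 68° ≈ 450 km.

450 km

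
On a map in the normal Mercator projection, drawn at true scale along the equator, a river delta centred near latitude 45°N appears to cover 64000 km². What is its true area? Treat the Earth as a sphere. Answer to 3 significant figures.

Mercator is conformal, so the point scale is isotropic: h = k = sec φ = 1/cos φ.
Areal scale = k² = sec²φ = 1/cos²(45°) = 1/0.7071² = 2.000.
True area = apparent / (areal scale) = 64000 / 2.000 ≈ 32000 km².

32000 km²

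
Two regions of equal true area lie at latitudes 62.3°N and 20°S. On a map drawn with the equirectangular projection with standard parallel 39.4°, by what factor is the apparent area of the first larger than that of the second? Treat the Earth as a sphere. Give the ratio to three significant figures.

The equidistant cylindrical projection with φ₀ = 39.4° has h = 1 (meridians true) and k = cos φ₀ / cos φ along parallels.
Areal scale at 62.3°: h·k = 1.000 × 1.662 = 1.662.
Areal scale at 20°: h·k = 1.000 × 0.8223 = 0.8223.
Ratio = 1.662/0.8223 ≈ 2.02.

2.02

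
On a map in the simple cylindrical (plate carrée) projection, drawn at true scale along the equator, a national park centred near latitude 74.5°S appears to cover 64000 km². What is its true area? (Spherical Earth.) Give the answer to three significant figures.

In the plate carrée (x = Rλ, y = Rφ), meridians are true-scale (h = 1) and parallels are stretched by k = sec φ.
Areal scale = h·k = 1 × sec φ; at 74.5°, h = 1.000, k = 3.742, so h·k = 3.742.
True area = apparent / (areal scale) = 64000 / 3.742 ≈ 17100 km².

17100 km²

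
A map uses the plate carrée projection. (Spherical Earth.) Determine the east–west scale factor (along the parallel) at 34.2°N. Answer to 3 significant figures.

In the plate carrée (x = Rλ, y = Rφ), meridians are true-scale (h = 1) and parallels are stretched by k = sec φ.
k = 1/cos 34.2° = 1/0.8271 = 1.209.

1.21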